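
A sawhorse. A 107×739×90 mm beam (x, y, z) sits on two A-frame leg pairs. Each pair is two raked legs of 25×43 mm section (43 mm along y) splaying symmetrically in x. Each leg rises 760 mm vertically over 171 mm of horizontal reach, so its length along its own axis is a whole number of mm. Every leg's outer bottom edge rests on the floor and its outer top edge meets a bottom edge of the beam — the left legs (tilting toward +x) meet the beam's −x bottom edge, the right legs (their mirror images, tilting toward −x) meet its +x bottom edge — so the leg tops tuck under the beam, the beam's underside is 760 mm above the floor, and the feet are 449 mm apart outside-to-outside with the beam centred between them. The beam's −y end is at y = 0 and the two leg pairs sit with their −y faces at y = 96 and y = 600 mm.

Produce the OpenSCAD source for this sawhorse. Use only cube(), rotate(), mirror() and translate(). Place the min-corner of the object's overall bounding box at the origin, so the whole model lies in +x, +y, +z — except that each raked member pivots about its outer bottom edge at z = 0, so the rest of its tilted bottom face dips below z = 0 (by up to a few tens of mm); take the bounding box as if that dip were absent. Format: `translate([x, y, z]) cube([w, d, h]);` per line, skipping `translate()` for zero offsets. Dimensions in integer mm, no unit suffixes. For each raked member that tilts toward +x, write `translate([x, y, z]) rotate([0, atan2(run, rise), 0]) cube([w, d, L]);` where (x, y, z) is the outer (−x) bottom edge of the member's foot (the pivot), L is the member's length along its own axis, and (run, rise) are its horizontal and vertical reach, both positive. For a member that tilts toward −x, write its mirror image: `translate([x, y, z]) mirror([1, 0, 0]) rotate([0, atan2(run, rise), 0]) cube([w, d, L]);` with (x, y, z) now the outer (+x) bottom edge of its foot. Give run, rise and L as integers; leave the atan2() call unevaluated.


translate([171, 0, 760]) cube([107, 739, 90]);
translate([0, 96, 0]) rotate([0, atan2(171, 760), 0]) cube([25, 43, 779]);
translate([449, 96, 0]) mirror([1, 0, 0]) rotate([0, atan2(171, 760), 0]) cube([25, 43, 779]);
translate([0, 600, 0]) rotate([0, atan2(171, 760), 0]) cube([25, 43, 779]);
translate([449, 600, 0]) mirror([1, 0, 0]) rotate([0, atan2(171, 760), 0]) cube([25, 43, 779]);


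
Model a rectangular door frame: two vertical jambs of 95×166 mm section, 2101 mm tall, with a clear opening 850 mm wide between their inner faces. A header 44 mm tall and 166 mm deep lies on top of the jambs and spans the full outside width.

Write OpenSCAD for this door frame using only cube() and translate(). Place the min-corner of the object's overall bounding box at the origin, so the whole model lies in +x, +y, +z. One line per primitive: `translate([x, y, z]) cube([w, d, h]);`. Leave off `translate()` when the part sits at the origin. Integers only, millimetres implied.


cube([95, 166, 2101]);
translate([945, 0, 0]) cube([95, 166, 2101]);
translate([0, 0, 2101]) cube([1040, 166, 44]);


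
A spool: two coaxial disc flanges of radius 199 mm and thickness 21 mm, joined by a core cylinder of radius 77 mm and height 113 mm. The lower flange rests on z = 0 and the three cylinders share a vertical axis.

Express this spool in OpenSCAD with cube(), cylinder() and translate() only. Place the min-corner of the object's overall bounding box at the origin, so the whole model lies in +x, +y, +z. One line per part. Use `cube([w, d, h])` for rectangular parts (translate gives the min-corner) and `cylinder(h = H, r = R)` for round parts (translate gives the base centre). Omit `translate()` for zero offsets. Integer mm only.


translate([199, 199, 0]) cylinder(h = 21, r = 199);
translate([199, 199, 21]) cylinder(h = 113, r = 77);
translate([199, 199, 134]) cylinder(h = 21, r = 199);


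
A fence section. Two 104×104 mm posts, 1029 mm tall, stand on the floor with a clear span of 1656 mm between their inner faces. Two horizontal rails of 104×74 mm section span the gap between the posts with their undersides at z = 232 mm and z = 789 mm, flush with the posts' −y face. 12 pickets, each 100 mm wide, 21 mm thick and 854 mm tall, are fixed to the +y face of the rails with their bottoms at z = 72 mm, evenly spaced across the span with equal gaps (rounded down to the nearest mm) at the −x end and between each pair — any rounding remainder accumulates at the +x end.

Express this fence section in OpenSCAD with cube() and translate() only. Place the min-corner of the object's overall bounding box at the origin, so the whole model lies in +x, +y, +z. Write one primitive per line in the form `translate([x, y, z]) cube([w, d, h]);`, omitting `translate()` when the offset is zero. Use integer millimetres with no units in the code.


cube([104, 104, 1029]);
translate([1760, 0, 0]) cube([104, 104, 1029]);
translate([104, 0, 232]) cube([1656, 104, 74]);
translate([104, 0, 789]) cube([1656, 104, 74]);
translate([139, 104, 72]) cube([100, 21, 854]);
translate([274, 104, 72]) cube([100, 21, 854]);
translate([409, 104, 72]) cube([100, 21, 854]);
translate([544, 104, 72]) cube([100, 21, 854]);
translate([679, 104, 72]) cube([100, 21, 854]);
translate([814, 104, 72]) cube([100, 21, 854]);
translate([949, 104, 72]) cube([100, 21, 854]);
translate([1084, 104, 72]) cube([100, 21, 854]);
translate([1219, 104, 72]) cube([100, 21, 854]);
translate([1354, 104, 72]) cube([100, 21, 854]);
translate([1489, 104, 72]) cube([100, 21, 854]);
translate([1624, 104, 72]) cube([100, 21, 854]);


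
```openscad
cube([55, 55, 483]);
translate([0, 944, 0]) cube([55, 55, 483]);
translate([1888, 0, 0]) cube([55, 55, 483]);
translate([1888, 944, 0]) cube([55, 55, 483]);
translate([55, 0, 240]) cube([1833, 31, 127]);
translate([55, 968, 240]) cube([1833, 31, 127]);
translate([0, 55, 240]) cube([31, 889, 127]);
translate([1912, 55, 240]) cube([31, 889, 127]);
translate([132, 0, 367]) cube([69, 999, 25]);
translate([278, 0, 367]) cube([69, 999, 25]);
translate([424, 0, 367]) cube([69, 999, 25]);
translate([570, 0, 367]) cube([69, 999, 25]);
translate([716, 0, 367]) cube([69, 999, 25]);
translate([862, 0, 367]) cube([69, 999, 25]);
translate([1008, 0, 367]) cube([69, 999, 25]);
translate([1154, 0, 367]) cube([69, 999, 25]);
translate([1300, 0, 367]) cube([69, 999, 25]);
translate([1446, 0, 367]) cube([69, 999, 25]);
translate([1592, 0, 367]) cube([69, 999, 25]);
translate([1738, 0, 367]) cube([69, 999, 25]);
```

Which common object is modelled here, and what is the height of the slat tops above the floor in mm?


A bed frame. The slat-top height is 392 mm.

Four posts, four rails, and a row of slats — a bed frame. Slats sit on the rails at z = 240 + 127 = 367; with slat thickness 25, the top is 392 mm.


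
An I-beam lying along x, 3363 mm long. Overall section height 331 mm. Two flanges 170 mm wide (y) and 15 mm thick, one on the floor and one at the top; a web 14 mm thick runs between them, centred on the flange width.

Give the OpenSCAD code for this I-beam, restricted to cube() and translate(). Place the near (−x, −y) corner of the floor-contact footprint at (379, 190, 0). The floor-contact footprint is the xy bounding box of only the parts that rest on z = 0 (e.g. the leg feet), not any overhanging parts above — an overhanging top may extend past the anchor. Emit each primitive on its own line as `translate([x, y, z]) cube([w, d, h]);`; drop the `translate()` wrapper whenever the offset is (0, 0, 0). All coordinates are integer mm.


translate([379, 190, 0]) cube([3363, 170, 15]);
translate([379, 268, 15]) cube([3363, 14, 301]);
translate([379, 190, 316]) cube([3363, 170, 15]);


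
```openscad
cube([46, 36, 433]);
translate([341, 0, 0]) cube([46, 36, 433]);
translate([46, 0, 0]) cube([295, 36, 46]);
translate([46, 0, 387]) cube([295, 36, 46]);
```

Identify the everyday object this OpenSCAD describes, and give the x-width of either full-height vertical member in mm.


A picture frame. The border width is 46 mm.

Four thin pieces enclosing a rectangular opening — a picture frame. The two full-height stiles are 433 mm tall; the top rail sits at z = 387 and is 46 mm tall, so the border above the opening is 433 − 387 = 46 mm, matching the stile x-width.


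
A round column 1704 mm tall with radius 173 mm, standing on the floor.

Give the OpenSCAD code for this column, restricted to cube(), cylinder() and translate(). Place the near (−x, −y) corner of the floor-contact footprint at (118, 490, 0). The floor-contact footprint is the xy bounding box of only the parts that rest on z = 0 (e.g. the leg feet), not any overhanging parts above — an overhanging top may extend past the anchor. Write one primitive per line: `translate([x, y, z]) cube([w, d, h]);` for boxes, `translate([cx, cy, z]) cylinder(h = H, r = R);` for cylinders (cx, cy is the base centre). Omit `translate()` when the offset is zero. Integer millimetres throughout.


translate([291, 663, 0]) cylinder(h = 1704, r = 173);


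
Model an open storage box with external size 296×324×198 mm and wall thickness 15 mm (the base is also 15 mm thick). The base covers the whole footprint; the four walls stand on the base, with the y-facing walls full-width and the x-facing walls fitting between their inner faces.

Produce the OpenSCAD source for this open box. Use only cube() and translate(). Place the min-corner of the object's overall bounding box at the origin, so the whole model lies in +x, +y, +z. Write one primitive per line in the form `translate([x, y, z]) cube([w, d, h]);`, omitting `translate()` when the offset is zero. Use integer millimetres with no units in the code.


cube([296, 324, 15]);
translate([0, 0, 15]) cube([296, 15, 183]);
translate([0, 309, 15]) cube([296, 15, 183]);
translate([0, 15, 15]) cube([15, 294, 183]);
translate([281, 15, 15]) cube([15, 294, 183]);


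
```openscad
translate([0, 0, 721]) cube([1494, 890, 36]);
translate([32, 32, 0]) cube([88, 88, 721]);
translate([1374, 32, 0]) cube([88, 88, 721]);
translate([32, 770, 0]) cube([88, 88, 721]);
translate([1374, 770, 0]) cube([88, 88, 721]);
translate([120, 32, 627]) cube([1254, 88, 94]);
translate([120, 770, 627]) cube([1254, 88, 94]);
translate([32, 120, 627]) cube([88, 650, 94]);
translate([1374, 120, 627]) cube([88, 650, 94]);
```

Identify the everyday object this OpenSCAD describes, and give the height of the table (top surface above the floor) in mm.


A table. The table height is 757 mm.

A 1494×890×36 slab sits at z = 721 on four 88 mm square posts — a table. The top surface is at 721 + 36 = 757 mm.


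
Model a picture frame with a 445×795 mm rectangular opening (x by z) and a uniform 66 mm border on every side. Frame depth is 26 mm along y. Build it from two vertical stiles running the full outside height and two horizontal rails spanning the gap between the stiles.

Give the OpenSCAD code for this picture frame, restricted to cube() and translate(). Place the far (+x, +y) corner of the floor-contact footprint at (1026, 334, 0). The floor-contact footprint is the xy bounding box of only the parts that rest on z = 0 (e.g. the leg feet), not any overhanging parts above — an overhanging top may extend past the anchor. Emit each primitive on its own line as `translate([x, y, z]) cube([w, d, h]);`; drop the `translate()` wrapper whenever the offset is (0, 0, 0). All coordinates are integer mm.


translate([449, 308, 0]) cube([66, 26, 927]);
translate([960, 308, 0]) cube([66, 26, 927]);
translate([515, 308, 0]) cube([445, 26, 66]);
translate([515, 308, 861]) cube([445, 26, 66]);


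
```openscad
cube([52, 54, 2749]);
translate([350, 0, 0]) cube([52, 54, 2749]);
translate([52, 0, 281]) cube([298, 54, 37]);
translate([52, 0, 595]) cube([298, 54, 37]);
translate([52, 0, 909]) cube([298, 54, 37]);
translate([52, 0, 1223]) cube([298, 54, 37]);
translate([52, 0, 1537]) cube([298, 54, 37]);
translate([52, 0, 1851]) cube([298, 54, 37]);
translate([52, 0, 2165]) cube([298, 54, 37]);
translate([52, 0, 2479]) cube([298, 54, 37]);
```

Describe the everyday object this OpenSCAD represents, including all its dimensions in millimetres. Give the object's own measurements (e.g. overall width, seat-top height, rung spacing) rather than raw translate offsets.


A straight ladder. Two 52×54 mm vertical rails, 2749 mm tall, stand 402 mm apart (outside-to-outside) with their front faces coplanar on the −y side. 8 rungs, each 54 mm deep and 37 mm tall, span between the inner faces of the rails, front faces flush with the rails. The lowest rung's underside is at z = 281 mm and rungs are spaced 314 mm apart (underside to underside).


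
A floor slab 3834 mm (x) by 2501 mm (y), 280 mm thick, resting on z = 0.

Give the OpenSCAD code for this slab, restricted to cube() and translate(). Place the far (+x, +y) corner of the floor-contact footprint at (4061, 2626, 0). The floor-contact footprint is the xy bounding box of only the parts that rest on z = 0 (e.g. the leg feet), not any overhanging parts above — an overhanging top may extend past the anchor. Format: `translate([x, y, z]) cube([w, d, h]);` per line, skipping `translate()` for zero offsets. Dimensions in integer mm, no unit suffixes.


translate([227, 125, 0]) cube([3834, 2501, 280]);


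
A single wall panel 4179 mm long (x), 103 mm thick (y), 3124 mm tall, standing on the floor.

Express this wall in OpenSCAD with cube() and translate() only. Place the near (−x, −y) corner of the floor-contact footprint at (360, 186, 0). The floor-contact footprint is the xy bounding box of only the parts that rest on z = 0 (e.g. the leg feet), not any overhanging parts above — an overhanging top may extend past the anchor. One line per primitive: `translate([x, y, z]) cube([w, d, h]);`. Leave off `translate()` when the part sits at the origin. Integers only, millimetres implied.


translate([360, 186, 0]) cube([4179, 103, 3124]);


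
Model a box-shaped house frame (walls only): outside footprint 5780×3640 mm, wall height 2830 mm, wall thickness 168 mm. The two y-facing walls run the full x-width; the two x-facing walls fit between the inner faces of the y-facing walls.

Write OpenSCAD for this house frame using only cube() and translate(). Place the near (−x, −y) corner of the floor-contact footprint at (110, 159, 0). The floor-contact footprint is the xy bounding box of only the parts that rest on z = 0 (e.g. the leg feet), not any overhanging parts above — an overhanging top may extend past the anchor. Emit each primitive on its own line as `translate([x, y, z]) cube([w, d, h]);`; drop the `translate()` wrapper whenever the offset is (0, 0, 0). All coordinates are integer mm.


translate([110, 159, 0]) cube([5780, 168, 2830]);
translate([110, 3631, 0]) cube([5780, 168, 2830]);
translate([110, 327, 0]) cube([168, 3304, 2830]);
translate([5722, 327, 0]) cube([168, 3304, 2830]);


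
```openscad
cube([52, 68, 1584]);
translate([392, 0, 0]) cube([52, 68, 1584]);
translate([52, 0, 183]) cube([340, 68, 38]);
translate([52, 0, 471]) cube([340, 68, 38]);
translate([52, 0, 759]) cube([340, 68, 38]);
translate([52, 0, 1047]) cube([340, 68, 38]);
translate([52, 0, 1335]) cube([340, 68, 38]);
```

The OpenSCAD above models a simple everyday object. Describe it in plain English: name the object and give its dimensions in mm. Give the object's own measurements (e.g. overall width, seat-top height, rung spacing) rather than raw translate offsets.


A straight ladder. Two 52×68 mm vertical rails, 1584 mm tall, stand 444 mm apart (outside-to-outside) with their front faces coplanar on the −y side. 5 rungs, each 68 mm deep and 38 mm tall, span between the inner faces of the rails, front faces flush with the rails. The lowest rung's underside is at z = 183 mm and rungs are spaced 288 mm apart (underside to underside).


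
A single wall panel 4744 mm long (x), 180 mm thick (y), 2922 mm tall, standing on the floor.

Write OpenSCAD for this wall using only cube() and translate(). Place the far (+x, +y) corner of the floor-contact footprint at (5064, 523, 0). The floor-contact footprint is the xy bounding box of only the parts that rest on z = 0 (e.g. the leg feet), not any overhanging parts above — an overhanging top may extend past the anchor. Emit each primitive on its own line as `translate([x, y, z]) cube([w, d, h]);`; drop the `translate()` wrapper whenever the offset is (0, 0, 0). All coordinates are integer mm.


translate([320, 343, 0]) cube([4744, 180, 2922]);


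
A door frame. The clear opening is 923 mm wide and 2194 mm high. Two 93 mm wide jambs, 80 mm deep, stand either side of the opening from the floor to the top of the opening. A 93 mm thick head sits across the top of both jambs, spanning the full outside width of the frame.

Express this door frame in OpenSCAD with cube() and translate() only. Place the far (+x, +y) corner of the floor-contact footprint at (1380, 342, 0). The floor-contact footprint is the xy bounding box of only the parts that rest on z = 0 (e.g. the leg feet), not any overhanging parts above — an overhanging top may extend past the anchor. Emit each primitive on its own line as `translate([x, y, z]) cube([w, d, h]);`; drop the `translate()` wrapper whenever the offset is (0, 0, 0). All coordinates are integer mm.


translate([271, 262, 0]) cube([93, 80, 2194]);
translate([1287, 262, 0]) cube([93, 80, 2194]);
translate([271, 262, 2194]) cube([1109, 80, 93]);


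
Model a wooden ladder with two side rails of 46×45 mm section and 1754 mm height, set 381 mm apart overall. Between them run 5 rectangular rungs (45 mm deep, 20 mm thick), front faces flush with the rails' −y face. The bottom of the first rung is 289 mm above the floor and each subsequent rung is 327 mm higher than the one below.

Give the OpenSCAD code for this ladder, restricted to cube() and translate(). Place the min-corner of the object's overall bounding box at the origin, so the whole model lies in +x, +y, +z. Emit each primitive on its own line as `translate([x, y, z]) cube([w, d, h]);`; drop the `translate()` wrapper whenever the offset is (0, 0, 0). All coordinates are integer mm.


// rung span = 381 - 2*46 = 289
// rung[k] z = 289 + k*327
cube([46, 45, 1754]);
translate([335, 0, 0]) cube([46, 45, 1754]);
translate([46, 0, 289]) cube([289, 45, 20]);
translate([46, 0, 616]) cube([289, 45, 20]);
translate([46, 0, 943]) cube([289, 45, 20]);
translate([46, 0, 1270]) cube([289, 45, 20]);
translate([46, 0, 1597]) cube([289, 45, 20]);


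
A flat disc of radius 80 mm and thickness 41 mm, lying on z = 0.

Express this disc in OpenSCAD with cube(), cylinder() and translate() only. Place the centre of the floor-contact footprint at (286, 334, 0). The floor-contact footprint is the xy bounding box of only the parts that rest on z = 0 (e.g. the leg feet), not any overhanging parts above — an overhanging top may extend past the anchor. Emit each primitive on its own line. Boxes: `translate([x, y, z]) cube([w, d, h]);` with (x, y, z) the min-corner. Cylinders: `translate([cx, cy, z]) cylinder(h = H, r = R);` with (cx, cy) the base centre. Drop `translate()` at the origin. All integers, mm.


translate([286, 334, 0]) cylinder(h = 41, r = 80);


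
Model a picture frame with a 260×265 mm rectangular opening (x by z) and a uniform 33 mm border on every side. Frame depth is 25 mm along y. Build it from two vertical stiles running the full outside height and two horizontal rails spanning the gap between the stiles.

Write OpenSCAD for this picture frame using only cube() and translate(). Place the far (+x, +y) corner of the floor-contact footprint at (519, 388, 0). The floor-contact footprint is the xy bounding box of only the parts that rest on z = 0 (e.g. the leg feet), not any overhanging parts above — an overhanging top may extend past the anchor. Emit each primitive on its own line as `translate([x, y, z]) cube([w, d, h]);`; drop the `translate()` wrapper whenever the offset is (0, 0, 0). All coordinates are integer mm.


translate([193, 363, 0]) cube([33, 25, 331]);
translate([486, 363, 0]) cube([33, 25, 331]);
translate([226, 363, 0]) cube([260, 25, 33]);
translate([226, 363, 298]) cube([260, 25, 33]);


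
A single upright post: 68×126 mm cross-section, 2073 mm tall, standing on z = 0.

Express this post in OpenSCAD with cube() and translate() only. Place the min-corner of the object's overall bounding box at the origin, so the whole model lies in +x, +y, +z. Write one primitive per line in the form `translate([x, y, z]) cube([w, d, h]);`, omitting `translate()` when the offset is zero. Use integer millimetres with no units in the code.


cube([68, 126, 2073]);


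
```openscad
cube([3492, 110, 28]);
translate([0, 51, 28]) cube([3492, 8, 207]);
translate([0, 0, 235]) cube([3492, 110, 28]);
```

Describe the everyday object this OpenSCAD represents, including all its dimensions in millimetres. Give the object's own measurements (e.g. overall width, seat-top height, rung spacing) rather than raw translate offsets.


An I-beam lying along x, 3492 mm long. Overall section height 263 mm. Two flanges 110 mm wide (y) and 28 mm thick, one on the floor and one at the top; a web 8 mm thick runs between them, centred on the flange width.


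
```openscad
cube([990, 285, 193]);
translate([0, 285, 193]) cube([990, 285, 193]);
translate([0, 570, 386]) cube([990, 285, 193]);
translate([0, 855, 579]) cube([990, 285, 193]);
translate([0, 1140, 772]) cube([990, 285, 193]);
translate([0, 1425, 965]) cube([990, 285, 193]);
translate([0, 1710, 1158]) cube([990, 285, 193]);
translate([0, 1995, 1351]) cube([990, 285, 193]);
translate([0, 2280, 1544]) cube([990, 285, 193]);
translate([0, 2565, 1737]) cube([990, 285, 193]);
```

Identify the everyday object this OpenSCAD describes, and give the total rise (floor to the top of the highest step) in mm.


A staircase. The total rise is 1930 mm.

10 identical blocks, each offset up and back from the previous — a staircase. Each step is 193 mm tall and there are 10 of them, so the total rise is 10 × 193 = 1930 mm.


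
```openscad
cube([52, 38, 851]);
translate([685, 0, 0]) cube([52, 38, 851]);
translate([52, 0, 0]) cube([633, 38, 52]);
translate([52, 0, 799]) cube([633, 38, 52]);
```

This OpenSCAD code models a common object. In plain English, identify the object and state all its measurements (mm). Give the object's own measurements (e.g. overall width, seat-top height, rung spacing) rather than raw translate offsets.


A rectangular picture frame lying in the x–z plane (depth along y). The opening is 633 mm wide (x) by 747 mm tall (z), surrounded by a border 52 mm wide on all four sides. The frame is 38 mm deep and is made of two full-height vertical stiles with two horizontal rails fitted between them.


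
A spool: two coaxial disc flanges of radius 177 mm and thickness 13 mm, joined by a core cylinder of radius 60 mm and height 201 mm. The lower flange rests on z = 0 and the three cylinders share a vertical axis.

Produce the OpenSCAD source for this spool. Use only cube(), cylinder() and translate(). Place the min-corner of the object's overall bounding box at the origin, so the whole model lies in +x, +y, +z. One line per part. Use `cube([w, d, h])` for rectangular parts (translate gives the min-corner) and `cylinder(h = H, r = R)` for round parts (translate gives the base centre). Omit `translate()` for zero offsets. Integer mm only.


translate([177, 177, 0]) cylinder(h = 13, r = 177);
translate([177, 177, 13]) cylinder(h = 201, r = 60);
translate([177, 177, 214]) cylinder(h = 13, r = 177);


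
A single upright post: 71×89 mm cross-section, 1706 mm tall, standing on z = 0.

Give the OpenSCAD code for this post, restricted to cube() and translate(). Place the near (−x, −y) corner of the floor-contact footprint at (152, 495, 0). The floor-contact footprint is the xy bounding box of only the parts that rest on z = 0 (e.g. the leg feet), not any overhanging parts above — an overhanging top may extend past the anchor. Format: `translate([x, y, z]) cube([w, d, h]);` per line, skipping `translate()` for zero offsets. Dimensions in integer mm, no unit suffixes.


translate([152, 495, 0]) cube([71, 89, 1706]);


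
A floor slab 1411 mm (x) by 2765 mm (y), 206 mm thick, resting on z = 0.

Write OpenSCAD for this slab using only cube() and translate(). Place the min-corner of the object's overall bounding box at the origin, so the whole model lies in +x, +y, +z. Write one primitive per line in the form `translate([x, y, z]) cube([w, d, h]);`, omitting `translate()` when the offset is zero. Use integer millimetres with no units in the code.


cube([1411, 2765, 206]);


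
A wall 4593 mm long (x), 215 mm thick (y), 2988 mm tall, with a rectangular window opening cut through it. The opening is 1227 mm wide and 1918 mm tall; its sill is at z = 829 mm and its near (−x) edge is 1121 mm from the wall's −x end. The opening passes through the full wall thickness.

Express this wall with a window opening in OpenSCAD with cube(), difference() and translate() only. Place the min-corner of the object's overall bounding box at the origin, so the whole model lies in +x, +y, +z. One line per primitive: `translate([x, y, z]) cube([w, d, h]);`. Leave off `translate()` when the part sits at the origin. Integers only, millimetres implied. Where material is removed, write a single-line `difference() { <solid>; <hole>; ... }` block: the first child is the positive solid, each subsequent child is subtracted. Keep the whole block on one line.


difference() { cube([4593, 215, 2988]); translate([1121, 0, 829]) cube([1227, 215, 1918]); }


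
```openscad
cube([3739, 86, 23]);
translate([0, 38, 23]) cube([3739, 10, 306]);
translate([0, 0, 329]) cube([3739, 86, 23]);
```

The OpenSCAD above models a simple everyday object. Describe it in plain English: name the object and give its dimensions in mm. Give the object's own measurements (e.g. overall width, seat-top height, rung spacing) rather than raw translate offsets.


An I-beam lying along x, 3739 mm long. Overall section height 352 mm. Two flanges 86 mm wide (y) and 23 mm thick, one on the floor and one at the top; a web 10 mm thick runs between them, centred on the flange width.


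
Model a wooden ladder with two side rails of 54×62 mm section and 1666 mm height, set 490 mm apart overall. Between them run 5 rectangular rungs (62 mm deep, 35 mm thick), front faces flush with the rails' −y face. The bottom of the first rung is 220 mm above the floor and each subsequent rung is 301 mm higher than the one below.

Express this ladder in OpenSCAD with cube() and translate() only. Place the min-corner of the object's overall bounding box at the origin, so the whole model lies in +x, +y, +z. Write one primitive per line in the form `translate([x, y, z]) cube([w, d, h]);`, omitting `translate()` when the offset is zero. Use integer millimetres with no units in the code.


// rung span = 490 - 2*54 = 382
// rung[k] z = 220 + k*301
cube([54, 62, 1666]);
translate([436, 0, 0]) cube([54, 62, 1666]);
translate([54, 0, 220]) cube([382, 62, 35]);
translate([54, 0, 521]) cube([382, 62, 35]);
translate([54, 0, 822]) cube([382, 62, 35]);
translate([54, 0, 1123]) cube([382, 62, 35]);
translate([54, 0, 1424]) cube([382, 62, 35]);


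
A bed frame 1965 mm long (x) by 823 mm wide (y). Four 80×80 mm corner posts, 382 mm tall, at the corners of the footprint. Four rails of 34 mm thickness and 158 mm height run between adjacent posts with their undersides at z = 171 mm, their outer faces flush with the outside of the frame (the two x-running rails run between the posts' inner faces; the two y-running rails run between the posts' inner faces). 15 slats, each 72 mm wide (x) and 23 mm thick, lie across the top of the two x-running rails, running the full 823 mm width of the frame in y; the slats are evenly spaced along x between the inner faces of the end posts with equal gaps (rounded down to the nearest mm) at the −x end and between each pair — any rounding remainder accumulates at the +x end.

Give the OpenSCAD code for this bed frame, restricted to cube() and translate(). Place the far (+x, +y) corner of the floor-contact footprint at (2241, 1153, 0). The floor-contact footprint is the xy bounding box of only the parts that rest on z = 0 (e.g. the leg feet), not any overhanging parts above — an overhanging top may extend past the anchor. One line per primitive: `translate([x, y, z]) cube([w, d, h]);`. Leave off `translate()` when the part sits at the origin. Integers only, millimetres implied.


translate([276, 330, 0]) cube([80, 80, 382]);
translate([276, 1073, 0]) cube([80, 80, 382]);
translate([2161, 330, 0]) cube([80, 80, 382]);
translate([2161, 1073, 0]) cube([80, 80, 382]);
translate([356, 330, 171]) cube([1805, 34, 158]);
translate([356, 1119, 171]) cube([1805, 34, 158]);
translate([276, 410, 171]) cube([34, 663, 158]);
translate([2207, 410, 171]) cube([34, 663, 158]);
translate([401, 330, 329]) cube([72, 823, 23]);
translate([518, 330, 329]) cube([72, 823, 23]);
translate([635, 330, 329]) cube([72, 823, 23]);
translate([752, 330, 329]) cube([72, 823, 23]);
translate([869, 330, 329]) cube([72, 823, 23]);
translate([986, 330, 329]) cube([72, 823, 23]);
translate([1103, 330, 329]) cube([72, 823, 23]);
translate([1220, 330, 329]) cube([72, 823, 23]);
translate([1337, 330, 329]) cube([72, 823, 23]);
translate([1454, 330, 329]) cube([72, 823, 23]);
translate([1571, 330, 329]) cube([72, 823, 23]);
translate([1688, 330, 329]) cube([72, 823, 23]);
translate([1805, 330, 329]) cube([72, 823, 23]);
translate([1922, 330, 329]) cube([72, 823, 23]);
translate([2039, 330, 329]) cube([72, 823, 23]);


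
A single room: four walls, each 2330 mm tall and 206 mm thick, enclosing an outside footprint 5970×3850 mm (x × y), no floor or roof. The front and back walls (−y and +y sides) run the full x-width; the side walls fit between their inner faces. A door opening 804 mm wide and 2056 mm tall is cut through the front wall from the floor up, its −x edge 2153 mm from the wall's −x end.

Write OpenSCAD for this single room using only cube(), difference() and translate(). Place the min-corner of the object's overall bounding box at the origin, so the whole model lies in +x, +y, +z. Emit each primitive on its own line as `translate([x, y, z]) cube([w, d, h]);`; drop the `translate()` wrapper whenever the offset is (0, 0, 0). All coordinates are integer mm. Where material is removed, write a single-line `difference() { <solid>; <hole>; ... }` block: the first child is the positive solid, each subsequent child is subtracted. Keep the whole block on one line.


difference() { cube([5970, 206, 2330]); translate([2153, 0, 0]) cube([804, 206, 2056]); }
translate([0, 3644, 0]) cube([5970, 206, 2330]);
translate([0, 206, 0]) cube([206, 3438, 2330]);
translate([5764, 206, 0]) cube([206, 3438, 2330]);


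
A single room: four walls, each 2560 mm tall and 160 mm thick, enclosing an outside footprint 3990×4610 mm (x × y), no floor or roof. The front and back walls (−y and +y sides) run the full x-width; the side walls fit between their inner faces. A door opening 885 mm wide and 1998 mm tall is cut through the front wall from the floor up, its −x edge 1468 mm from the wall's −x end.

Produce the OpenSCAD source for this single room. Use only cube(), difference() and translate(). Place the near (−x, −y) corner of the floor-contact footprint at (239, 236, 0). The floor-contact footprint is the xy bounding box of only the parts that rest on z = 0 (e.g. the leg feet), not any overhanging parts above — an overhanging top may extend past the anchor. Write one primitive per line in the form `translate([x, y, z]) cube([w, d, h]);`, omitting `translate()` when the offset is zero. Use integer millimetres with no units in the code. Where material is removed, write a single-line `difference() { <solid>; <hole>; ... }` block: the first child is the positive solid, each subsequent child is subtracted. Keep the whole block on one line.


difference() { translate([239, 236, 0]) cube([3990, 160, 2560]); translate([1707, 236, 0]) cube([885, 160, 1998]); }
translate([239, 4686, 0]) cube([3990, 160, 2560]);
translate([239, 396, 0]) cube([160, 4290, 2560]);
translate([4069, 396, 0]) cube([160, 4290, 2560]);


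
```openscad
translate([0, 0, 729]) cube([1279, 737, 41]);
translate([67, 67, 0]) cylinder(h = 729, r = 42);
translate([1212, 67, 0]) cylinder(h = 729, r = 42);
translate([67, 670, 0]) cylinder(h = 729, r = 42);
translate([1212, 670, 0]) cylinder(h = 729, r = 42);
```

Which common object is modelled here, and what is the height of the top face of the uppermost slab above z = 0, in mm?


A table. The table height is 770 mm.

A 1279×737×41 slab sits at z = 729 on four Ø84 mm round legs — a table. The top surface is at 729 + 41 = 770 mm.


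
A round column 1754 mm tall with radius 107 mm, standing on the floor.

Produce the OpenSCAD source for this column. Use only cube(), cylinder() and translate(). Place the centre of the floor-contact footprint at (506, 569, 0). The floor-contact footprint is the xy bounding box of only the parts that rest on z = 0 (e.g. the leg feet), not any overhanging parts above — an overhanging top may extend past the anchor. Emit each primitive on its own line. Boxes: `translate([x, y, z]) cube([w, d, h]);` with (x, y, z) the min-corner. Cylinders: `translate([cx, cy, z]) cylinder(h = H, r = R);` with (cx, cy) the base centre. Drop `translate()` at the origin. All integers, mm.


translate([506, 569, 0]) cylinder(h = 1754, r = 107);


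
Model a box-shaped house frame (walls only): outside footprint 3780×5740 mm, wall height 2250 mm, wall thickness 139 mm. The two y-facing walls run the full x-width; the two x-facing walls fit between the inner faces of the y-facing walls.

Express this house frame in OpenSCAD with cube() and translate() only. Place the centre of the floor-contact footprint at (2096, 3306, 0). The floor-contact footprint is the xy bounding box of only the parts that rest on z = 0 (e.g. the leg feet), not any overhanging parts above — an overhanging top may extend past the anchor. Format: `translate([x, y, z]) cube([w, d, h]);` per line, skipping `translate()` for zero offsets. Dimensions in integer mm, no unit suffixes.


translate([206, 436, 0]) cube([3780, 139, 2250]);
translate([206, 6037, 0]) cube([3780, 139, 2250]);
translate([206, 575, 0]) cube([139, 5462, 2250]);
translate([3847, 575, 0]) cube([139, 5462, 2250]);


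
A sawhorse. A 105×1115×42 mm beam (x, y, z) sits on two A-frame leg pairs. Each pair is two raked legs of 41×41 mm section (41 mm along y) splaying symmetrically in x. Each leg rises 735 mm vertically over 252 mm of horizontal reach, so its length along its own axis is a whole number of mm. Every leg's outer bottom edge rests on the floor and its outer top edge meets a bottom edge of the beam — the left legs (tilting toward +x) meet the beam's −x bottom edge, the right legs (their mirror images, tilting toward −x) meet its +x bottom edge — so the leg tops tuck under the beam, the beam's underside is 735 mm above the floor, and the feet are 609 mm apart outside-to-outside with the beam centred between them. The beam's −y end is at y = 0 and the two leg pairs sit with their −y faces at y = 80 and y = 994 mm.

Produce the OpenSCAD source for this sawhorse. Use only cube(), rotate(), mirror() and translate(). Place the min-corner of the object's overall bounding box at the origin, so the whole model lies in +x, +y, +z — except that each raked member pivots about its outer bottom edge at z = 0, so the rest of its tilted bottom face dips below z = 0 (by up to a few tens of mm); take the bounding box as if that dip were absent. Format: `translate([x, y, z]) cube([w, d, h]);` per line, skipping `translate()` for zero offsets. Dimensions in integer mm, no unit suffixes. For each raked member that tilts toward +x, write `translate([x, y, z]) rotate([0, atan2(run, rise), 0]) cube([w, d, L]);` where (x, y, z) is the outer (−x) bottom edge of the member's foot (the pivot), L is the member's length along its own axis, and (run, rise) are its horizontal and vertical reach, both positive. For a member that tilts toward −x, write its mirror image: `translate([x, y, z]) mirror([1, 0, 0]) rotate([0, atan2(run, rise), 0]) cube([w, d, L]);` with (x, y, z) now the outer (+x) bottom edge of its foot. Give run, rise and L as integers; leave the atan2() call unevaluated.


translate([252, 0, 735]) cube([105, 1115, 42]);
translate([0, 80, 0]) rotate([0, atan2(252, 735), 0]) cube([41, 41, 777]);
translate([609, 80, 0]) mirror([1, 0, 0]) rotate([0, atan2(252, 735), 0]) cube([41, 41, 777]);
translate([0, 994, 0]) rotate([0, atan2(252, 735), 0]) cube([41, 41, 777]);
translate([609, 994, 0]) mirror([1, 0, 0]) rotate([0, atan2(252, 735), 0]) cube([41, 41, 777]);


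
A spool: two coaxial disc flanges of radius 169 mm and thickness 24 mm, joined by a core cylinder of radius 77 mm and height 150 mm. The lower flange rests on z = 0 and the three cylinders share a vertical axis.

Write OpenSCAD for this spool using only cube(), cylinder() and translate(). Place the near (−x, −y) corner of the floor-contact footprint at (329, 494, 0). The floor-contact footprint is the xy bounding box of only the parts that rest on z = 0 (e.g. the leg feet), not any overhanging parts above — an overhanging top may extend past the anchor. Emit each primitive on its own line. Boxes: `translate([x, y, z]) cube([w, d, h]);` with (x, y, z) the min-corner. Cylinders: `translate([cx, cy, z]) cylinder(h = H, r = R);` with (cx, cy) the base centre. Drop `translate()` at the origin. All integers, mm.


translate([498, 663, 0]) cylinder(h = 24, r = 169);
translate([498, 663, 24]) cylinder(h = 150, r = 77);
translate([498, 663, 174]) cylinder(h = 24, r = 169);


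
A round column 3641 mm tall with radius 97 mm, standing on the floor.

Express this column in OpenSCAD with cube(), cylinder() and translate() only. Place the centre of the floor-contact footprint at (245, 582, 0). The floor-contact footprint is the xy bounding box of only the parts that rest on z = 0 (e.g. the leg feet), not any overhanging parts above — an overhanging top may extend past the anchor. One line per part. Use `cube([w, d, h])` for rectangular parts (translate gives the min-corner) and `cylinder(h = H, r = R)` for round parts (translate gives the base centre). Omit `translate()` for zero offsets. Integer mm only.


translate([245, 582, 0]) cylinder(h = 3641, r = 97);


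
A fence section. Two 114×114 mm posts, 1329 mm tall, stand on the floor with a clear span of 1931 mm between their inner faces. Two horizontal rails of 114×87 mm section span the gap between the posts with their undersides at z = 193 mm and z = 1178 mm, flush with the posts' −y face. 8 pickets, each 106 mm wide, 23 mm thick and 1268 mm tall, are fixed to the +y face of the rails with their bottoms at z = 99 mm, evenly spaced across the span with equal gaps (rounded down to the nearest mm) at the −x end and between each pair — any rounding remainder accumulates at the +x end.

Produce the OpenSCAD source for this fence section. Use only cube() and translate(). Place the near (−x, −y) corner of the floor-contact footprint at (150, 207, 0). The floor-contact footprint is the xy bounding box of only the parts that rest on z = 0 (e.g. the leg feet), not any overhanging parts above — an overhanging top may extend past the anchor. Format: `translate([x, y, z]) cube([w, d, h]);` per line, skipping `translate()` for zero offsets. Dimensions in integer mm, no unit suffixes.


translate([150, 207, 0]) cube([114, 114, 1329]);
translate([2195, 207, 0]) cube([114, 114, 1329]);
translate([264, 207, 193]) cube([1931, 114, 87]);
translate([264, 207, 1178]) cube([1931, 114, 87]);
translate([384, 321, 99]) cube([106, 23, 1268]);
translate([610, 321, 99]) cube([106, 23, 1268]);
translate([836, 321, 99]) cube([106, 23, 1268]);
translate([1062, 321, 99]) cube([106, 23, 1268]);
translate([1288, 321, 99]) cube([106, 23, 1268]);
translate([1514, 321, 99]) cube([106, 23, 1268]);
translate([1740, 321, 99]) cube([106, 23, 1268]);
translate([1966, 321, 99]) cube([106, 23, 1268]);
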